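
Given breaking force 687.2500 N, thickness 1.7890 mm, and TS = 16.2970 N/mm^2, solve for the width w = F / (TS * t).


Formula: w = F / (TS * t)
Substituting: w = 687.2500 / (16.2970 * 1.7890)
Result: 23.5720 mm


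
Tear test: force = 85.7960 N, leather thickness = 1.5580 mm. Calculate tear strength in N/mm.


Formula: Tear strength = force / thickness
Substituting: Tear strength = 85.7960 / 1.5580
Result: 55.0680 N/mm


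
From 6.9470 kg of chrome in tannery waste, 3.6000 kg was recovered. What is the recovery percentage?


Formula: Recovery = recovered / input * 100
Substituting: Recovery = 3.6000 / 6.9470 * 100
Result: 51.8209 %


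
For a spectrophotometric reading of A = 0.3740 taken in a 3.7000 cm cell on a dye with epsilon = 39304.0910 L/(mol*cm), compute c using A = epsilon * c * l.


Formula: c = A / (epsilon * l)
Substituting: c = 0.3740 / (39304.0910 * 3.7000)
Result: 2.5718e-06 mol/L


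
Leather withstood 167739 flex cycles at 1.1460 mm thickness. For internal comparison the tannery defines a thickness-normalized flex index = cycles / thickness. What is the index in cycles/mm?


Formula: Index = cycles / thickness
Substituting: Index = 167739 / 1.1460
Result: 146369.1099 cycles/mm


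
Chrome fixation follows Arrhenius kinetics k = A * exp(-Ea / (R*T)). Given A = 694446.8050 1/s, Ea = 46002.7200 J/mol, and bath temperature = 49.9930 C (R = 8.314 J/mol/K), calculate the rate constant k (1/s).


T_K = T_C + 273.15 = 49.9930 + 273.15 = 323.1430 K
exponent = -Ea / (R * T_K) = -46002.7200 / (8.314 * 323.1430) = -17.1230
k = A * exp(exponent) = 694446.8050 * exp(-17.1230) = 0.0254234 1/s


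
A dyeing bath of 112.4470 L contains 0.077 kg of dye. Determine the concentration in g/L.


Formula: Conc = dye_mass(kg) / volume(L) * 1000
Substituting: Conc = 0.077 / 112.4470 * 1000
Result: 0.6848 g/L


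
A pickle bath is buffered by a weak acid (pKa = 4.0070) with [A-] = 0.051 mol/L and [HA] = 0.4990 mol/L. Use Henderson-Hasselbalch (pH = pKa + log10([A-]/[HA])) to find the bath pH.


ratio = [A-] / [HA] = 0.051 / 0.4990 = 0.1022
log10(ratio) = -0.9905
pH = pKa + log10(ratio) = 4.0070 - 0.9905 = 3.0165


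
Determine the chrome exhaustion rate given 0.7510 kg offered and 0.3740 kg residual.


Formula: Uptake = (offered - residual) / offered * 100
Substituting: Uptake = (0.7510 - 0.3740) / 0.7510 * 100
Result: 50.1997 %


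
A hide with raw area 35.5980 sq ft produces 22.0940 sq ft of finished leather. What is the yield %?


Formula: Yield = finished / raw * 100
Substituting: Yield = 22.0940 / 35.5980 * 100
Result: 62.0653 %


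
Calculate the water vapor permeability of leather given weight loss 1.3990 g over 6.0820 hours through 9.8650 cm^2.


Formula: WVP = loss / (area * time)
Substituting: WVP = 1.3990 / (9.8650 * 6.0820)
Result: 0.0233171 g/(cm^2*hr)


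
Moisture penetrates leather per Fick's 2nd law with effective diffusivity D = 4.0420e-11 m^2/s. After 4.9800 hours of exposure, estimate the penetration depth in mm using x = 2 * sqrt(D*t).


t = 4.9800 hr * 3600 = 17928.0000 s
D * t = 4.0420e-11 * 17928.0000 = 7.2465e-07
x = 2 * sqrt(D*t) = 2 * sqrt(7.2465e-07) = 0.00170253 m = 1.7025 mm


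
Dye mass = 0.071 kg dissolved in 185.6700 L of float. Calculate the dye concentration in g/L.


Formula: Conc = dye_mass(kg) / volume(L) * 1000
Substituting: Conc = 0.071 / 185.6700 * 1000
Result: 0.3824 g/L


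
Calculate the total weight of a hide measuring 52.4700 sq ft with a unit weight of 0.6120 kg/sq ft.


Formula: Weight = area * weight_per_sqft
Substituting: Weight = 52.4700 * 0.6120
Result: 32.1116 kg


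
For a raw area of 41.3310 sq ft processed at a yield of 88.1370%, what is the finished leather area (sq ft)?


Formula: finished = raw * yield / 100
Substituting: finished = 41.3310 * 88.1370 / 100
Result: 36.4279 sq ft


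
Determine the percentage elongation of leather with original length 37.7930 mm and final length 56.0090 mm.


Formula: Elongation = (Lf - L0) / L0 * 100
Substituting: Elongation = (56.0090 - 37.7930) / 37.7930 * 100
Result: 48.1994 %


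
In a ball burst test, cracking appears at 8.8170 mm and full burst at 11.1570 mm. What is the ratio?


Formula: Ratio = crack / burst
Substituting: Ratio = 8.8170 / 11.1570
Result: 0.7903


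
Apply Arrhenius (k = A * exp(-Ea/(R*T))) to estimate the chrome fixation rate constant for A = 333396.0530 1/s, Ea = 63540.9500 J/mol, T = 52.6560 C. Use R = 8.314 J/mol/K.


T_K = T_C + 273.15 = 52.6560 + 273.15 = 325.8060 K
exponent = -Ea / (R * T_K) = -63540.9500 / (8.314 * 325.8060) = -23.4577
k = A * exp(exponent) = 333396.0530 * exp(-23.4577) = 2.1649e-05 1/s


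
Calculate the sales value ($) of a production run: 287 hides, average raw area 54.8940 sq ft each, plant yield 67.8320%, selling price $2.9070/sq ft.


Raw_total = N * avg_area = 287 * 54.8940 = 15754.5780 sq ft
Finished = Raw_total * yield / 100 = 15754.5780 * 67.8320 / 100 = 10686.6453 sq ft
Value = Finished * price = 10686.6453 * 2.9070 = 31066.0780 $


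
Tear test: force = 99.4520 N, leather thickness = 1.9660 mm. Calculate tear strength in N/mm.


Formula: Tear strength = force / thickness
Substituting: Tear strength = 99.4520 / 1.9660
Result: 50.5860 N/mm


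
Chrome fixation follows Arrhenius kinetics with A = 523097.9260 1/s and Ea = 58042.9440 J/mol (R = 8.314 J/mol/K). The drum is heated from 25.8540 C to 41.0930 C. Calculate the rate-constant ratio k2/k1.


T1 = 25.8540 + 273.15 = 299.0040 K; T2 = 41.0930 + 273.15 = 314.2430 K
k1 = A * exp(-Ea/(R*T1)) = 523097.9260 * exp(-58042.9440/(8.314*299.0040)) = 3.7877e-05 1/s
k2 = A * exp(-Ea/(R*T2)) = 523097.9260 * exp(-58042.9440/(8.314*314.2430)) = 1.1752e-04 1/s
k2/k1 = 1.1752e-04 / 3.7877e-05 = 3.1027


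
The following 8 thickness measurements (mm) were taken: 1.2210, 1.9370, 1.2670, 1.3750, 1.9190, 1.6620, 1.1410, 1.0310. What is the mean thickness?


Formula: Average = sum / n
Substituting: Average = 11.5530 / 8
Result: 1.4441 mm


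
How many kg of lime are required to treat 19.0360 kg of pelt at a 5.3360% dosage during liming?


Formula: Lime = substrate * pct / 100
Substituting: Lime = 19.0360 * 5.3360 / 100
Result: 1.0158 kg


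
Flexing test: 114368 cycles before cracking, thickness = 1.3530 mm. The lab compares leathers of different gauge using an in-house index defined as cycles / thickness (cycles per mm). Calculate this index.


Formula: Index = cycles / thickness
Substituting: Index = 114368 / 1.3530
Result: 84529.1944 cycles/mm


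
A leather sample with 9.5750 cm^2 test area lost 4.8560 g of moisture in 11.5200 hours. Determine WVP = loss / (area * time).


Formula: WVP = loss / (area * time)
Substituting: WVP = 4.8560 / (9.5750 * 11.5200)
Result: 0.0440238 g/(cm^2*hr)


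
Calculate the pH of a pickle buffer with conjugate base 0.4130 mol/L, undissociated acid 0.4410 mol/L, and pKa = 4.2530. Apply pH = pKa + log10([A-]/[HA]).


ratio = [A-] / [HA] = 0.4130 / 0.4410 = 0.9365
log10(ratio) = -0.0284885
pH = pKa + log10(ratio) = 4.2530 - 0.0284885 = 4.2245


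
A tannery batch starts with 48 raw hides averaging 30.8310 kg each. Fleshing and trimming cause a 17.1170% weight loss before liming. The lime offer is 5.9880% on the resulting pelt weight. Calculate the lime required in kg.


Total_raw = N * avg_wt = 48 * 30.8310 = 1479.8880 kg
Substrate = Total_raw * (1 - loss/100) = 1479.8880 * (1 - 17.1170/100) = 1226.5756 kg
Lime = Substrate * pct / 100 = 1226.5756 * 5.9880 / 100 = 73.4473 kg


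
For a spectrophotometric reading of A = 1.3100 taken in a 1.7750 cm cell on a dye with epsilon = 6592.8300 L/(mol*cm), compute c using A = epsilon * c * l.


Formula: c = A / (epsilon * l)
Substituting: c = 1.3100 / (6592.8300 * 1.7750)
Result: 1.1194e-04 mol/L


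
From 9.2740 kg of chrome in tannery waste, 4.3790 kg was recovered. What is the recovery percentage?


Formula: Recovery = recovered / input * 100
Substituting: Recovery = 4.3790 / 9.2740 * 100
Result: 47.2180 %


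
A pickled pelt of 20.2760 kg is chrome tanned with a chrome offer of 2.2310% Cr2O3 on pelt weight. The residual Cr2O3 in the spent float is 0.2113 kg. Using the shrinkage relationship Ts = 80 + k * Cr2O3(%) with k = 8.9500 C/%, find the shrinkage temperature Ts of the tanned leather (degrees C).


Offered = pelt * offer_pct / 100 = 20.2760 * 2.2310 / 100 = 0.4524 kg
Uptake = offered - residual = 0.4524 - 0.2113 = 0.2411 kg
Cr2O3% on pelt = uptake / pelt * 100 = 0.2411 / 20.2760 * 100 = 1.1889 %
Ts = 80 + k * Cr2O3% = 80 + 8.9500 * 1.1889 = 90.6405 C


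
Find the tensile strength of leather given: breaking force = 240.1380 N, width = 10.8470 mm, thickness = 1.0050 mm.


Formula: TS = force / (width * thickness)
Substituting: TS = 240.1380 / (10.8470 * 1.0050)
Result: 22.0285 N/mm^2


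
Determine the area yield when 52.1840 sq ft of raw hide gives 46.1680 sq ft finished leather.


Formula: Yield = finished / raw * 100
Substituting: Yield = 46.1680 / 52.1840 * 100
Result: 88.4716 %


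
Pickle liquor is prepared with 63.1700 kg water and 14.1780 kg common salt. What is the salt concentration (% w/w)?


Formula: Conc = salt / (water + salt) * 100
Substituting: Conc = 14.1780 / (63.1700 + 14.1780) * 100
Result: 18.3301 %


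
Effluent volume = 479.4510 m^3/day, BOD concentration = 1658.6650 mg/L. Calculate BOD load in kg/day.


Formula: BOD_load = volume * conc / 1000
Substituting: BOD_load = 479.4510 * 1658.6650 / 1000
Result: 795.2486 kg/day


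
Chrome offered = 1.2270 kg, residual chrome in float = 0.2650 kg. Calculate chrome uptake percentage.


Formula: Uptake = (offered - residual) / offered * 100
Substituting: Uptake = (1.2270 - 0.2650) / 1.2270 * 100
Result: 78.4026 %


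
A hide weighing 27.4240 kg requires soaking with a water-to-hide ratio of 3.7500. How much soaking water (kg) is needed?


Formula: Water = hide_weight * ratio
Substituting: Water = 27.4240 * 3.7500
Result: 102.8400 kg


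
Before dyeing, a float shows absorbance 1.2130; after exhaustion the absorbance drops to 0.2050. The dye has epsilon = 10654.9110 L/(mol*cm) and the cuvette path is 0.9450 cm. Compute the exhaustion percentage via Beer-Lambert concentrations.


c_initial = A_i / (epsilon * l) = 1.2130 / (10654.9110 * 0.9450) = 1.2047e-04 mol/L
c_final = A_f / (epsilon * l) = 0.2050 / (10654.9110 * 0.9450) = 2.0360e-05 mol/L
Exhaustion = (c_initial - c_final) / c_initial * 100 = (1.2047e-04 - 2.0360e-05) / 1.2047e-04 * 100 = 83.0998 %


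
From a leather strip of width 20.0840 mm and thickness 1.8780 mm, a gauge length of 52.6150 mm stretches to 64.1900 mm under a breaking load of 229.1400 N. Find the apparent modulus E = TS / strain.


TS = F / (w * t) = 229.1400 / (20.0840 * 1.8780) = 6.0751 N/mm^2
strain = (Lf - L0) / L0 = (64.1900 - 52.6150) / 52.6150 = 0.2200
E = TS / strain = 6.0751 / 0.2200 = 27.6149 N/mm^2


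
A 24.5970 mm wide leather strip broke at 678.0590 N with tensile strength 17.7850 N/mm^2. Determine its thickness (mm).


Formula: t = F / (TS * w)
Substituting: t = 678.0590 / (17.7850 * 24.5970)
Result: 1.5500 mm


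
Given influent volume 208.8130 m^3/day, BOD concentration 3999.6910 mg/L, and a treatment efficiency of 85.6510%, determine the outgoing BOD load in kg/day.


Load_in = volume * conc / 1000 = 208.8130 * 3999.6910 / 1000 = 835.1875 kg/day
Removed = Load_in * eff / 100 = 835.1875 * 85.6510 / 100 = 715.3464 kg/day
Load_out = Load_in - Removed = 835.1875 - 715.3464 = 119.8411 kg/day


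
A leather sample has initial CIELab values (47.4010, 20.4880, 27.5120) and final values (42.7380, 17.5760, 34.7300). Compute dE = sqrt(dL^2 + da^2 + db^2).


dL = -4.6630, da = -2.9120, db = 7.2180
dE = sqrt((-4.6630)^2 + (-2.9120)^2 + 7.2180^2) = 9.0732


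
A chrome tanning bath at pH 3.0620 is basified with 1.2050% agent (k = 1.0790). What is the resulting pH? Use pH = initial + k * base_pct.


Formula: pH_final = pH_initial + k * base_pct
Substituting: pH_final = 3.0620 + 1.0790 * 1.2050
Result: 4.3622


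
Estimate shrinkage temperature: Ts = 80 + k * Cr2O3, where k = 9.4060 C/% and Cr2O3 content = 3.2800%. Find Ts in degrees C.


Formula: Ts = 80 + k * Cr2O3
Substituting: Ts = 80 + 9.4060 * 3.2800
Result: 110.8517 C


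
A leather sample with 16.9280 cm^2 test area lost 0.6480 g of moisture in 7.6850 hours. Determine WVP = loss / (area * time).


Formula: WVP = loss / (area * time)
Substituting: WVP = 0.6480 / (16.9280 * 7.6850)
Result: 0.0049811 g/(cm^2*hr)


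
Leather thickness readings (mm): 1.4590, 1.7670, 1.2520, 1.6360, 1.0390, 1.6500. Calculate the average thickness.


Formula: Average = sum / n
Substituting: Average = 8.8030 / 6
Result: 1.4672 mm


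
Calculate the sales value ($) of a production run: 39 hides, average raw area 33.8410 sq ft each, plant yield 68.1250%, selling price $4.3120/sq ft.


Raw_total = N * avg_area = 39 * 33.8410 = 1319.7990 sq ft
Finished = Raw_total * yield / 100 = 1319.7990 * 68.1250 / 100 = 899.1131 sq ft
Value = Finished * price = 899.1131 * 4.3120 = 3876.9756 $


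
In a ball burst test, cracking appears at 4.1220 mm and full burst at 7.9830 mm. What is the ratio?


Formula: Ratio = crack / burst
Substituting: Ratio = 4.1220 / 7.9830
Result: 0.5163


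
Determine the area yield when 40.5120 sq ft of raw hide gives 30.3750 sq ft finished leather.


Formula: Yield = finished / raw * 100
Substituting: Yield = 30.3750 / 40.5120 * 100
Result: 74.9778 %


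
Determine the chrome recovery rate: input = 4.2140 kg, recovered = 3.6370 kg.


Formula: Recovery = recovered / input * 100
Substituting: Recovery = 3.6370 / 4.2140 * 100
Result: 86.3075 %


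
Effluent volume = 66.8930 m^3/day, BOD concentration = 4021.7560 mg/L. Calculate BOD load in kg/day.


Formula: BOD_load = volume * conc / 1000
Substituting: BOD_load = 66.8930 * 4021.7560 / 1000
Result: 269.0273 kg/day


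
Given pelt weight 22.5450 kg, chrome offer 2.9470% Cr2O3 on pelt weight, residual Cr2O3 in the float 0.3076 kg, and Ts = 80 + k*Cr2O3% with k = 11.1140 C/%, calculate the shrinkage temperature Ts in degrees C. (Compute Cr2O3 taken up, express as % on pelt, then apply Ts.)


Offered = pelt * offer_pct / 100 = 22.5450 * 2.9470 / 100 = 0.6644 kg
Uptake = offered - residual = 0.6644 - 0.3076 = 0.3568 kg
Cr2O3% on pelt = uptake / pelt * 100 = 0.3568 / 22.5450 * 100 = 1.5826 %
Ts = 80 + k * Cr2O3% = 80 + 11.1140 * 1.5826 = 97.5892 C


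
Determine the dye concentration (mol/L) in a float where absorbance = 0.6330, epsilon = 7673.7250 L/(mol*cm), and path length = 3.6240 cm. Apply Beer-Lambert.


Formula: c = A / (epsilon * l)
Substituting: c = 0.6330 / (7673.7250 * 3.6240)
Result: 2.2762e-05 mol/L


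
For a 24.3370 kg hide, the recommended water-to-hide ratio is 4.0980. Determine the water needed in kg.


Formula: Water = hide_weight * ratio
Substituting: Water = 24.3370 * 4.0980
Result: 99.7330 kg


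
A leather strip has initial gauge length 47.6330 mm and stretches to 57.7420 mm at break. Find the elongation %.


Formula: Elongation = (Lf - L0) / L0 * 100
Substituting: Elongation = (57.7420 - 47.6330) / 47.6330 * 100
Result: 21.2227 %


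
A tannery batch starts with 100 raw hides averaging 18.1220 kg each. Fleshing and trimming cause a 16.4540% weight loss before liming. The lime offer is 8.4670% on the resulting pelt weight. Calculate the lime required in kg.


Total_raw = N * avg_wt = 100 * 18.1220 = 1812.2000 kg
Substrate = Total_raw * (1 - loss/100) = 1812.2000 * (1 - 16.4540/100) = 1514.0206 kg
Lime = Substrate * pct / 100 = 1514.0206 * 8.4670 / 100 = 128.1921 kg


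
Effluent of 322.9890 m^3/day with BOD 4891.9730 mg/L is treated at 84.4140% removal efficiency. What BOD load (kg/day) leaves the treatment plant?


Load_in = volume * conc / 1000 = 322.9890 * 4891.9730 / 1000 = 1580.0535 kg/day
Removed = Load_in * eff / 100 = 1580.0535 * 84.4140 / 100 = 1333.7863 kg/day
Load_out = Load_in - Removed = 1580.0535 - 1333.7863 = 246.2671 kg/day


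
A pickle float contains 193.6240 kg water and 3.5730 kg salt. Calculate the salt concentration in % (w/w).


Formula: Conc = salt / (water + salt) * 100
Substituting: Conc = 3.5730 / (193.6240 + 3.5730) * 100
Result: 1.8119 %


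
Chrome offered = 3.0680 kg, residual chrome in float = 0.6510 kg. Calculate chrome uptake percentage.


Formula: Uptake = (offered - residual) / offered * 100
Substituting: Uptake = (3.0680 - 0.6510) / 3.0680 * 100
Result: 78.7810 %


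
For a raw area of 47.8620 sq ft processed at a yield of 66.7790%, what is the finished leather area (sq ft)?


Formula: finished = raw * yield / 100
Substituting: finished = 47.8620 * 66.7790 / 100
Result: 31.9618 sq ft


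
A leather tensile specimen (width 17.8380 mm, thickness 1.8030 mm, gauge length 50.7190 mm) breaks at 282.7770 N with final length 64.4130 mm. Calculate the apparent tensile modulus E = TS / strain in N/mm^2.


TS = F / (w * t) = 282.7770 / (17.8380 * 1.8030) = 8.7923 N/mm^2
strain = (Lf - L0) / L0 = (64.4130 - 50.7190) / 50.7190 = 0.2700
E = TS / strain = 8.7923 / 0.2700 = 32.5644 N/mm^2


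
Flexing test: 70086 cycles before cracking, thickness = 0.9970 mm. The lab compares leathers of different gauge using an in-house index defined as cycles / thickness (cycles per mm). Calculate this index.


Formula: Index = cycles / thickness
Substituting: Index = 70086 / 0.9970
Result: 70296.8907 cycles/mm


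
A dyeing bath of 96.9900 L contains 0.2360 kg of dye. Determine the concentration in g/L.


Formula: Conc = dye_mass(kg) / volume(L) * 1000
Substituting: Conc = 0.2360 / 96.9900 * 1000
Result: 2.4332 g/L


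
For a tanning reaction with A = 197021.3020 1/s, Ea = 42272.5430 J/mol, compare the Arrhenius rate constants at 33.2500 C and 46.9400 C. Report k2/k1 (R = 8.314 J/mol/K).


T1 = 33.2500 + 273.15 = 306.4000 K; T2 = 46.9400 + 273.15 = 320.0900 K
k1 = A * exp(-Ea/(R*T1)) = 197021.3020 * exp(-42272.5430/(8.314*306.4000)) = 0.0122374 1/s
k2 = A * exp(-Ea/(R*T2)) = 197021.3020 * exp(-42272.5430/(8.314*320.0900)) = 0.024884 1/s
k2/k1 = 0.024884 / 0.0122374 = 2.0334


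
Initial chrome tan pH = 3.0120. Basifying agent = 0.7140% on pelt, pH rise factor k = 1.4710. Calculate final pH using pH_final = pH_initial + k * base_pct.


Formula: pH_final = pH_initial + k * base_pct
Substituting: pH_final = 3.0120 + 1.4710 * 0.7140
Result: 4.0623


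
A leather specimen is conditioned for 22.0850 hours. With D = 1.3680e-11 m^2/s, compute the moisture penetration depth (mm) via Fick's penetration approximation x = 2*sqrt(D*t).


t = 22.0850 hr * 3600 = 79506.0000 s
D * t = 1.3680e-11 * 79506.0000 = 1.0876e-06
x = 2 * sqrt(D*t) = 2 * sqrt(1.0876e-06) = 0.0020858 m = 2.0858 mm


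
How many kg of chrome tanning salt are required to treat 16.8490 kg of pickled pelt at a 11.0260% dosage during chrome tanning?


Formula: Chrome = substrate * pct / 100
Substituting: Chrome = 16.8490 * 11.0260 / 100
Result: 1.8578 kg


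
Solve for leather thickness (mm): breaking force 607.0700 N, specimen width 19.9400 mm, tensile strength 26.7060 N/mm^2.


Formula: t = F / (TS * w)
Substituting: t = 607.0700 / (26.7060 * 19.9400)
Result: 1.1400 mm


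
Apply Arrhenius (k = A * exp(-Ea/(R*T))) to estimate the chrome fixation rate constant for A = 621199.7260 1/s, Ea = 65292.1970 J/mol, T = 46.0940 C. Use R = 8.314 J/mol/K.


T_K = T_C + 273.15 = 46.0940 + 273.15 = 319.2440 K
exponent = -Ea / (R * T_K) = -65292.1970 / (8.314 * 319.2440) = -24.5996
k = A * exp(exponent) = 621199.7260 * exp(-24.5996) = 1.2875e-05 1/s


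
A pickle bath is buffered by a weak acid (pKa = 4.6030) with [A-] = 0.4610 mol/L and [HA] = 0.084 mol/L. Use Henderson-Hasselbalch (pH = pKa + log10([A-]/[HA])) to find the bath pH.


ratio = [A-] / [HA] = 0.4610 / 0.084 = 5.4881
log10(ratio) = 0.7394
pH = pKa + log10(ratio) = 4.6030 + 0.7394 = 5.3424


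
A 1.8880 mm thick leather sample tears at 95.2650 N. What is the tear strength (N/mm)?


Formula: Tear strength = force / thickness
Substituting: Tear strength = 95.2650 / 1.8880
Result: 50.4582 N/mm


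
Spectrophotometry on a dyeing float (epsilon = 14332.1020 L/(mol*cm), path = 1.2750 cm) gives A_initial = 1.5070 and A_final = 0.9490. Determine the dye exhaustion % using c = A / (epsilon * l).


c_initial = A_i / (epsilon * l) = 1.5070 / (14332.1020 * 1.2750) = 8.2469e-05 mol/L
c_final = A_f / (epsilon * l) = 0.9490 / (14332.1020 * 1.2750) = 5.1933e-05 mol/L
Exhaustion = (c_initial - c_final) / c_initial * 100 = (8.2469e-05 - 5.1933e-05) / 8.2469e-05 * 100 = 37.0272 %


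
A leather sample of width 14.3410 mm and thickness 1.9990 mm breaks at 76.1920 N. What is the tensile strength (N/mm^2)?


Formula: TS = force / (width * thickness)
Substituting: TS = 76.1920 / (14.3410 * 1.9990)
Result: 2.6578 N/mm^2


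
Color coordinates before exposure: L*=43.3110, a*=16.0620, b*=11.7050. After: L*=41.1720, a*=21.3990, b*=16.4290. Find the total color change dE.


dL = -2.1390, da = 5.3370, db = 4.7240
dE = sqrt((-2.1390)^2 + 5.3370^2 + 4.7240^2) = 7.4414


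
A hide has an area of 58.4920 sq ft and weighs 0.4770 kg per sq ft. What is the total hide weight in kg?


Formula: Weight = area * weight_per_sqft
Substituting: Weight = 58.4920 * 0.4770
Result: 27.9007 kg


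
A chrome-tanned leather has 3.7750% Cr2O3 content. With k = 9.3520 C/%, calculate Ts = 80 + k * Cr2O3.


Formula: Ts = 80 + k * Cr2O3
Substituting: Ts = 80 + 9.3520 * 3.7750
Result: 115.3038 C


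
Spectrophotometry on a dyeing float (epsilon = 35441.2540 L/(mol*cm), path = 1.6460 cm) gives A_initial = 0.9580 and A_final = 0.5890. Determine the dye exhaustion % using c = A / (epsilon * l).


c_initial = A_i / (epsilon * l) = 0.9580 / (35441.2540 * 1.6460) = 1.6422e-05 mol/L
c_final = A_f / (epsilon * l) = 0.5890 / (35441.2540 * 1.6460) = 1.0097e-05 mol/L
Exhaustion = (c_initial - c_final) / c_initial * 100 = (1.6422e-05 - 1.0097e-05) / 1.6422e-05 * 100 = 38.5177 %


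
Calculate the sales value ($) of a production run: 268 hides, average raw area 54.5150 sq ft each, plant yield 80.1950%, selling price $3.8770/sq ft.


Raw_total = N * avg_area = 268 * 54.5150 = 14610.0200 sq ft
Finished = Raw_total * yield / 100 = 14610.0200 * 80.1950 / 100 = 11716.5055 sq ft
Value = Finished * price = 11716.5055 * 3.8770 = 45424.8920 $


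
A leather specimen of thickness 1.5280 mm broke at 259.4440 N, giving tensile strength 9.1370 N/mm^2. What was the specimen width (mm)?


Formula: w = F / (TS * t)
Substituting: w = 259.4440 / (9.1370 * 1.5280)
Result: 18.5830 mm


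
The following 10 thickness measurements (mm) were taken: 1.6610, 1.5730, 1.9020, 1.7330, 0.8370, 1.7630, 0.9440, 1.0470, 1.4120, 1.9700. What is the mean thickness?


Formula: Average = sum / n
Substituting: Average = 14.8420 / 10
Result: 1.4842 mm


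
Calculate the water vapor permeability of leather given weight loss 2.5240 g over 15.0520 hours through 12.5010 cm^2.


Formula: WVP = loss / (area * time)
Substituting: WVP = 2.5240 / (12.5010 * 15.0520)
Result: 0.0134138 g/(cm^2*hr)


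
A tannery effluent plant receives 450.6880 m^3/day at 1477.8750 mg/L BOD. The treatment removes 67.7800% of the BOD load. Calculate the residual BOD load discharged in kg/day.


Load_in = volume * conc / 1000 = 450.6880 * 1477.8750 / 1000 = 666.0605 kg/day
Removed = Load_in * eff / 100 = 666.0605 * 67.7800 / 100 = 451.4558 kg/day
Load_out = Load_in - Removed = 666.0605 - 451.4558 = 214.6047 kg/day


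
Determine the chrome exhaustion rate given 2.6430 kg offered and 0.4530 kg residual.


Formula: Uptake = (offered - residual) / offered * 100
Substituting: Uptake = (2.6430 - 0.4530) / 2.6430 * 100
Result: 82.8604 %


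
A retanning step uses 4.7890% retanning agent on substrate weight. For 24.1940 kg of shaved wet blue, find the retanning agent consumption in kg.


Formula: Retan = substrate * pct / 100
Substituting: Retan = 24.1940 * 4.7890 / 100
Result: 1.1587 kg


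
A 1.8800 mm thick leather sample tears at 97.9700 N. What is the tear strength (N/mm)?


Formula: Tear strength = force / thickness
Substituting: Tear strength = 97.9700 / 1.8800
Result: 52.1117 N/mm


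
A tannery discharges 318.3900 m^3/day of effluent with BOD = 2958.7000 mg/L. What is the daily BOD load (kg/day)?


Formula: BOD_load = volume * conc / 1000
Substituting: BOD_load = 318.3900 * 2958.7000 / 1000
Result: 942.0205 kg/day


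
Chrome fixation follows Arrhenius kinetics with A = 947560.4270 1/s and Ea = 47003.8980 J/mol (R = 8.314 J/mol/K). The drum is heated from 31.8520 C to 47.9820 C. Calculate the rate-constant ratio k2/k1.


T1 = 31.8520 + 273.15 = 305.0020 K; T2 = 47.9820 + 273.15 = 321.1320 K
k1 = A * exp(-Ea/(R*T1)) = 947560.4270 * exp(-47003.8980/(8.314*305.0020)) = 0.00844168 1/s
k2 = A * exp(-Ea/(R*T2)) = 947560.4270 * exp(-47003.8980/(8.314*321.1320)) = 0.0214179 1/s
k2/k1 = 0.0214179 / 0.00844168 = 2.5372


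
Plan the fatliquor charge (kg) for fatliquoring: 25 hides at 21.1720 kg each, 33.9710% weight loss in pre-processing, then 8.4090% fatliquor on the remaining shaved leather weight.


Total_raw = N * avg_wt = 25 * 21.1720 = 529.3000 kg
Substrate = Total_raw * (1 - loss/100) = 529.3000 * (1 - 33.9710/100) = 349.4915 kg
Fat = Substrate * pct / 100 = 349.4915 * 8.4090 / 100 = 29.3887 kg


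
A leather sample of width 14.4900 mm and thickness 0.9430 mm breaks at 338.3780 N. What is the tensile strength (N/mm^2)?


Formula: TS = force / (width * thickness)
Substituting: TS = 338.3780 / (14.4900 * 0.9430)
Result: 24.7641 N/mm^2


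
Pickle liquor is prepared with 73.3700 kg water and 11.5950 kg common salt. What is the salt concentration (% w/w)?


Formula: Conc = salt / (water + salt) * 100
Substituting: Conc = 11.5950 / (73.3700 + 11.5950) * 100
Result: 13.6468 %


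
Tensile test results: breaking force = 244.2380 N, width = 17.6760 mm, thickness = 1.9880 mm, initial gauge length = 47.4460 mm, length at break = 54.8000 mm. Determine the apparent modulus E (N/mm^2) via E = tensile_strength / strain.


TS = F / (w * t) = 244.2380 / (17.6760 * 1.9880) = 6.9504 N/mm^2
strain = (Lf - L0) / L0 = (54.8000 - 47.4460) / 47.4460 = 0.1550
E = TS / strain = 6.9504 / 0.1550 = 44.8424 N/mm^2


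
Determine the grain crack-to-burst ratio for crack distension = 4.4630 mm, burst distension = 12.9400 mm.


Formula: Ratio = crack / burst
Substituting: Ratio = 4.4630 / 12.9400
Result: 0.3449


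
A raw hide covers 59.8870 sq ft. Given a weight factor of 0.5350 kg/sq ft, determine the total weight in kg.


Formula: Weight = area * weight_per_sqft
Substituting: Weight = 59.8870 * 0.5350
Result: 32.0395 kg


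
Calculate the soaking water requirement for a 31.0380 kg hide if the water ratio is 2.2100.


Formula: Water = hide_weight * ratio
Substituting: Water = 31.0380 * 2.2100
Result: 68.5940 kg


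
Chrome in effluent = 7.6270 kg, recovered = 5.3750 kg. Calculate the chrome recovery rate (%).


Formula: Recovery = recovered / input * 100
Substituting: Recovery = 5.3750 / 7.6270 * 100
Result: 70.4733 %


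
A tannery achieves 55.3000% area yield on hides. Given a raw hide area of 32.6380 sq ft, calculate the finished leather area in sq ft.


Formula: finished = raw * yield / 100
Substituting: finished = 32.6380 * 55.3000 / 100
Result: 18.0488 sq ft


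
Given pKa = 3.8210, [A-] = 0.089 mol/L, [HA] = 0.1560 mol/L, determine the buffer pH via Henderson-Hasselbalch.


ratio = [A-] / [HA] = 0.089 / 0.1560 = 0.5705
log10(ratio) = -0.2437
pH = pKa + log10(ratio) = 3.8210 - 0.2437 = 3.5773


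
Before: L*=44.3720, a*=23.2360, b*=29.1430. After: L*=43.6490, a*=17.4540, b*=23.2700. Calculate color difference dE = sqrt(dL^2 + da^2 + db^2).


dL = -0.7230, da = -5.7820, db = -5.8730
dE = sqrt((-0.7230)^2 + (-5.7820)^2 + (-5.8730)^2) = 8.2732


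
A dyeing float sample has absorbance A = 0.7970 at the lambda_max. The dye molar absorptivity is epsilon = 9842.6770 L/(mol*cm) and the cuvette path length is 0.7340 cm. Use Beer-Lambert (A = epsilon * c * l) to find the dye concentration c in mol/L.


Formula: c = A / (epsilon * l)
Substituting: c = 0.7970 / (9842.6770 * 0.7340)
Result: 1.1032e-04 mol/L


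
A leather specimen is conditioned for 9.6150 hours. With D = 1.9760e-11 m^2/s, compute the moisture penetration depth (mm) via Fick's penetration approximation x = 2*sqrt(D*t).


t = 9.6150 hr * 3600 = 34614.0000 s
D * t = 1.9760e-11 * 34614.0000 = 6.8397e-07
x = 2 * sqrt(D*t) = 2 * sqrt(6.8397e-07) = 0.00165405 m = 1.6541 mm


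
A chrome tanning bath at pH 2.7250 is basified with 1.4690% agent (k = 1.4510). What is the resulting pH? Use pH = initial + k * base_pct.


Formula: pH_final = pH_initial + k * base_pct
Substituting: pH_final = 2.7250 + 1.4510 * 1.4690
Result: 4.8565


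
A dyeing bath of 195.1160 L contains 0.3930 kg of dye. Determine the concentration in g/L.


Formula: Conc = dye_mass(kg) / volume(L) * 1000
Substituting: Conc = 0.3930 / 195.1160 * 1000
Result: 2.0142 g/L


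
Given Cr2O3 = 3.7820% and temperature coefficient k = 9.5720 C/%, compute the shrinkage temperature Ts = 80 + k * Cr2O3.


Formula: Ts = 80 + k * Cr2O3
Substituting: Ts = 80 + 9.5720 * 3.7820
Result: 116.2013 C


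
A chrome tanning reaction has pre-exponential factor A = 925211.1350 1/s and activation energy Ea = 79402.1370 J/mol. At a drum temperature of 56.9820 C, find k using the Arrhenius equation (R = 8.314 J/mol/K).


T_K = T_C + 273.15 = 56.9820 + 273.15 = 330.1320 K
exponent = -Ea / (R * T_K) = -79402.1370 / (8.314 * 330.1320) = -28.9291
k = A * exp(exponent) = 925211.1350 * exp(-28.9291) = 2.5264e-07 1/s


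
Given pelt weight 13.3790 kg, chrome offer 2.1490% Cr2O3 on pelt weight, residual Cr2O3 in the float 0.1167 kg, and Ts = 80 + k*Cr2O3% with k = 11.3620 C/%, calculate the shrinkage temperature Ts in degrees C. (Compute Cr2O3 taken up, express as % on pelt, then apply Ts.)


Offered = pelt * offer_pct / 100 = 13.3790 * 2.1490 / 100 = 0.2875 kg
Uptake = offered - residual = 0.2875 - 0.1167 = 0.1708 kg
Cr2O3% on pelt = uptake / pelt * 100 = 0.1708 / 13.3790 * 100 = 1.2767 %
Ts = 80 + k * Cr2O3% = 80 + 11.3620 * 1.2767 = 94.5063 C


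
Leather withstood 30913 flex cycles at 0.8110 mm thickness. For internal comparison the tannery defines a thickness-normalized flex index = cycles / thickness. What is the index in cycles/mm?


Formula: Index = cycles / thickness
Substituting: Index = 30913 / 0.8110
Result: 38117.1393 cycles/mm


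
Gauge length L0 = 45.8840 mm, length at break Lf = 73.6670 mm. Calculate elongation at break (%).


Formula: Elongation = (Lf - L0) / L0 * 100
Substituting: Elongation = (73.6670 - 45.8840) / 45.8840 * 100
Result: 60.5505 %


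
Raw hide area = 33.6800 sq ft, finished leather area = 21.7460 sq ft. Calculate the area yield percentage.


Formula: Yield = finished / raw * 100
Substituting: Yield = 21.7460 / 33.6800 * 100
Result: 64.5665 %


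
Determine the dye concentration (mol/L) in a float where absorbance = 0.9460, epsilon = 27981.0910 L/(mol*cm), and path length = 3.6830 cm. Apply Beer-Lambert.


Formula: c = A / (epsilon * l)
Substituting: c = 0.9460 / (27981.0910 * 3.6830)
Result: 9.1796e-06 mol/L


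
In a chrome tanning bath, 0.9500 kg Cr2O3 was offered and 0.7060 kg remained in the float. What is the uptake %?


Formula: Uptake = (offered - residual) / offered * 100
Substituting: Uptake = (0.9500 - 0.7060) / 0.9500 * 100
Result: 25.6842 %


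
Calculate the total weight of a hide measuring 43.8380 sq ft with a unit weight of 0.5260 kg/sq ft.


Formula: Weight = area * weight_per_sqft
Substituting: Weight = 43.8380 * 0.5260
Result: 23.0588 kg


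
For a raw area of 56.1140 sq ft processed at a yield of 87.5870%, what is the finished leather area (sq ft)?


Formula: finished = raw * yield / 100
Substituting: finished = 56.1140 * 87.5870 / 100
Result: 49.1486 sq ft


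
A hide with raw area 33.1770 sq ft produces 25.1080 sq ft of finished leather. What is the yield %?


Formula: Yield = finished / raw * 100
Substituting: Yield = 25.1080 / 33.1770 * 100
Result: 75.6789 %


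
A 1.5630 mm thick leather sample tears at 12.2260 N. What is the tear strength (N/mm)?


Formula: Tear strength = force / thickness
Substituting: Tear strength = 12.2260 / 1.5630
Result: 7.8221 N/mm


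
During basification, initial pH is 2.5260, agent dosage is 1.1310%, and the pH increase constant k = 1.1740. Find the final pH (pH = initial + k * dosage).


Formula: pH_final = pH_initial + k * base_pct
Substituting: pH_final = 2.5260 + 1.1740 * 1.1310
Result: 3.8538


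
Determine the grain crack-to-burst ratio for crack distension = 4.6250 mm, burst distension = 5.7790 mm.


Formula: Ratio = crack / burst
Substituting: Ratio = 4.6250 / 5.7790
Result: 0.8003


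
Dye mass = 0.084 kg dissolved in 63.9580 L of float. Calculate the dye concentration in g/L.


Formula: Conc = dye_mass(kg) / volume(L) * 1000
Substituting: Conc = 0.084 / 63.9580 * 1000
Result: 1.3134 g/L


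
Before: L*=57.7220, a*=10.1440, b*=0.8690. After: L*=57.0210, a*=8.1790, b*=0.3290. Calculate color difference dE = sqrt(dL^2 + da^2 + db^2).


dL = -0.7010, da = -1.9650, db = -0.5400
dE = sqrt((-0.7010)^2 + (-1.9650)^2 + (-0.5400)^2) = 2.1550


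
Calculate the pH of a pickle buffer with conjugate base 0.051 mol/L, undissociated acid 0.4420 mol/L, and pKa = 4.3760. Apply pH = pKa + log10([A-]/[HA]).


ratio = [A-] / [HA] = 0.051 / 0.4420 = 0.1154
log10(ratio) = -0.9379
pH = pKa + log10(ratio) = 4.3760 - 0.9379 = 3.4381


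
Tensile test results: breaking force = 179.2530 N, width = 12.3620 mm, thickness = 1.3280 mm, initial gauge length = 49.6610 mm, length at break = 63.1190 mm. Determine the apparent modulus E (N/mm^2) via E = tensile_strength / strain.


TS = F / (w * t) = 179.2530 / (12.3620 * 1.3280) = 10.9189 N/mm^2
strain = (Lf - L0) / L0 = (63.1190 - 49.6610) / 49.6610 = 0.2710
E = TS / strain = 10.9189 / 0.2710 = 40.2916 N/mm^2


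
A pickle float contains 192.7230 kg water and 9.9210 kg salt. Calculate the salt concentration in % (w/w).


Formula: Conc = salt / (water + salt) * 100
Substituting: Conc = 9.9210 / (192.7230 + 9.9210) * 100
Result: 4.8958 %


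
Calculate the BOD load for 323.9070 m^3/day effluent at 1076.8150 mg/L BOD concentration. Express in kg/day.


Formula: BOD_load = volume * conc / 1000
Substituting: BOD_load = 323.9070 * 1076.8150 / 1000
Result: 348.7879 kg/day


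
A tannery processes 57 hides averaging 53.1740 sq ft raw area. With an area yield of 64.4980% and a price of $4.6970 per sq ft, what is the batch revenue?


Raw_total = N * avg_area = 57 * 53.1740 = 3030.9180 sq ft
Finished = Raw_total * yield / 100 = 3030.9180 * 64.4980 / 100 = 1954.8815 sq ft
Value = Finished * price = 1954.8815 * 4.6970 = 9182.0784 $


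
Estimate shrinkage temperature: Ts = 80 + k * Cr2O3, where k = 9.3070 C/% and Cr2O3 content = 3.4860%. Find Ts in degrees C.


Formula: Ts = 80 + k * Cr2O3
Substituting: Ts = 80 + 9.3070 * 3.4860
Result: 112.4442 C


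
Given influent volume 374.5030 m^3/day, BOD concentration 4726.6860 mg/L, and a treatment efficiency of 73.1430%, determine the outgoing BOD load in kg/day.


Load_in = volume * conc / 1000 = 374.5030 * 4726.6860 / 1000 = 1770.1581 kg/day
Removed = Load_in * eff / 100 = 1770.1581 * 73.1430 / 100 = 1294.7467 kg/day
Load_out = Load_in - Removed = 1770.1581 - 1294.7467 = 475.4114 kg/day


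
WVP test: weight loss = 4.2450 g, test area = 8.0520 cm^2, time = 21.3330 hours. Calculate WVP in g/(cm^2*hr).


Formula: WVP = loss / (area * time)
Substituting: WVP = 4.2450 / (8.0520 * 21.3330)
Result: 0.0247128 g/(cm^2*hr)


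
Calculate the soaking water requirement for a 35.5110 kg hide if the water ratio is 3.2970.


Formula: Water = hide_weight * ratio
Substituting: Water = 35.5110 * 3.2970
Result: 117.0798 kg


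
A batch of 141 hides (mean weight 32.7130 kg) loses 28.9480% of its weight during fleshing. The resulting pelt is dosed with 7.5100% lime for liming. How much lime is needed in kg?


Total_raw = N * avg_wt = 141 * 32.7130 = 4612.5330 kg
Substrate = Total_raw * (1 - loss/100) = 4612.5330 * (1 - 28.9480/100) = 3277.2969 kg
Lime = Substrate * pct / 100 = 3277.2969 * 7.5100 / 100 = 246.1250 kg


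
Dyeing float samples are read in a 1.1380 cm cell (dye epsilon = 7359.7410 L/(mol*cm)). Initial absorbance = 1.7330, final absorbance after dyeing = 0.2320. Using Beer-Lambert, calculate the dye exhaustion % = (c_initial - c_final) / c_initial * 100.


c_initial = A_i / (epsilon * l) = 1.7330 / (7359.7410 * 1.1380) = 2.0692e-04 mol/L
c_final = A_f / (epsilon * l) = 0.2320 / (7359.7410 * 1.1380) = 2.7700e-05 mol/L
Exhaustion = (c_initial - c_final) / c_initial * 100 = (2.0692e-04 - 2.7700e-05) / 2.0692e-04 * 100 = 86.6128 %


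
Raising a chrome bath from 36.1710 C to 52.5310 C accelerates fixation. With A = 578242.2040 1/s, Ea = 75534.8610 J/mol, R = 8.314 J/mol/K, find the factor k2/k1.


T1 = 36.1710 + 273.15 = 309.3210 K; T2 = 52.5310 + 273.15 = 325.6810 K
k1 = A * exp(-Ea/(R*T1)) = 578242.2040 * exp(-75534.8610/(8.314*309.3210)) = 1.0143e-07 1/s
k2 = A * exp(-Ea/(R*T2)) = 578242.2040 * exp(-75534.8610/(8.314*325.6810)) = 4.4355e-07 1/s
k2/k1 = 4.4355e-07 / 1.0143e-07 = 4.3729


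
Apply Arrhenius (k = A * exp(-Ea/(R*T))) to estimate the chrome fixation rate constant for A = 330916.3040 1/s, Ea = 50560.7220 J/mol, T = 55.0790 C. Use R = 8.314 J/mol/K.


T_K = T_C + 273.15 = 55.0790 + 273.15 = 328.2290 K
exponent = -Ea / (R * T_K) = -50560.7220 / (8.314 * 328.2290) = -18.5279
k = A * exp(exponent) = 330916.3040 * exp(-18.5279) = 0.0029727 1/s


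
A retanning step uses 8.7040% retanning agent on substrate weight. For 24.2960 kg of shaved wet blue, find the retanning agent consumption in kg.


Formula: Retan = substrate * pct / 100
Substituting: Retan = 24.2960 * 8.7040 / 100
Result: 2.1147 kg


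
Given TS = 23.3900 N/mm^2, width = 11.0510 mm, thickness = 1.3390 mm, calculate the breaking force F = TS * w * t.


Formula: F = TS * w * t
Substituting: F = 23.3900 * 11.0510 * 1.3390
Result: 346.1086 N


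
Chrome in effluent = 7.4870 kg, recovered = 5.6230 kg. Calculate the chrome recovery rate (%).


Formula: Recovery = recovered / input * 100
Substituting: Recovery = 5.6230 / 7.4870 * 100
Result: 75.1035 %


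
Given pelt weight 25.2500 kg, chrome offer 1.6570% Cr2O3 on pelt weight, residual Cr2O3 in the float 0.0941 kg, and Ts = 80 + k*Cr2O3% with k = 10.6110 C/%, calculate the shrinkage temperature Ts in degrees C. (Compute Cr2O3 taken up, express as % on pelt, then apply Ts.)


Offered = pelt * offer_pct / 100 = 25.2500 * 1.6570 / 100 = 0.4184 kg
Uptake = offered - residual = 0.4184 - 0.0941 = 0.3243 kg
Cr2O3% on pelt = uptake / pelt * 100 = 0.3243 / 25.2500 * 100 = 1.2843 %
Ts = 80 + k * Cr2O3% = 80 + 10.6110 * 1.2843 = 93.6280 C


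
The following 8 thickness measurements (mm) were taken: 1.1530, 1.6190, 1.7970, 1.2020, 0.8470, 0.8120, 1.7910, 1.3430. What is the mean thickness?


Formula: Average = sum / n
Substituting: Average = 10.5640 / 8
Result: 1.3205 mm


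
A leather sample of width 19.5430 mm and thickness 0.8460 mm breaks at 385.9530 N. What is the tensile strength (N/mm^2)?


Formula: TS = force / (width * thickness)
Substituting: TS = 385.9530 / (19.5430 * 0.8460)
Result: 23.3439 N/mm^2


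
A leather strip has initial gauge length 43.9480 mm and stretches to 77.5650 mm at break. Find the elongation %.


Formula: Elongation = (Lf - L0) / L0 * 100
Substituting: Elongation = (77.5650 - 43.9480) / 43.9480 * 100
Result: 76.4927 %


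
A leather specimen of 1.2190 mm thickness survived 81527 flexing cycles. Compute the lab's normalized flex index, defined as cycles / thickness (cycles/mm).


Formula: Index = cycles / thickness
Substituting: Index = 81527 / 1.2190
Result: 66880.2297 cycles/mm
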